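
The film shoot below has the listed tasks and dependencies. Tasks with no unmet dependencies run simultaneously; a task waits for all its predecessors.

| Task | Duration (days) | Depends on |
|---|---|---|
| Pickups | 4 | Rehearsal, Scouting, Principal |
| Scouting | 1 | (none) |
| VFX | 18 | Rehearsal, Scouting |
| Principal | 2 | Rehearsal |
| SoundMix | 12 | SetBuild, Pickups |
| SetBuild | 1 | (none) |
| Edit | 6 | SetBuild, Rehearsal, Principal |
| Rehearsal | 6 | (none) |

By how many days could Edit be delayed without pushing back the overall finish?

10

Rehearsal→Principal→Pickups→SoundMix = 6+2+4+12 = 24 sets the makespan at 24 days.
Longest path through Edit: 14 days (earliest finish 14, latest finish 24).
Slack of Edit = 18 − 8 = 10 days.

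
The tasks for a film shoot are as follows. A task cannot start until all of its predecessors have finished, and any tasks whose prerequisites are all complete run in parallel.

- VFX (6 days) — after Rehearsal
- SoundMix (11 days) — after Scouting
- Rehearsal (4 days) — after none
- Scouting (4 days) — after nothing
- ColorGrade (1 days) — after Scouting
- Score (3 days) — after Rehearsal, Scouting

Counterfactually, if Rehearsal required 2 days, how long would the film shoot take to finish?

15

Baseline: Scouting→SoundMix = 4+11 = 15 → 15 days.
The longest path through Rehearsal is only 10 days, so Rehearsal has float 5.
The critical path is still Scouting→SoundMix; finish is now 15 days.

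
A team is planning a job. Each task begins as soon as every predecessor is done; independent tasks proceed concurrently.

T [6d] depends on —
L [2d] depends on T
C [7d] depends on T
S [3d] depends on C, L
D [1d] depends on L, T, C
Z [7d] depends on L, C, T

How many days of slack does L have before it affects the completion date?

5

The longest chain is T→C→Z = 6+7+7 = 20; overall finish 20 days.
The longest chain containing L totals 15 days.
Slack of L = 11 − 6 = 5 days.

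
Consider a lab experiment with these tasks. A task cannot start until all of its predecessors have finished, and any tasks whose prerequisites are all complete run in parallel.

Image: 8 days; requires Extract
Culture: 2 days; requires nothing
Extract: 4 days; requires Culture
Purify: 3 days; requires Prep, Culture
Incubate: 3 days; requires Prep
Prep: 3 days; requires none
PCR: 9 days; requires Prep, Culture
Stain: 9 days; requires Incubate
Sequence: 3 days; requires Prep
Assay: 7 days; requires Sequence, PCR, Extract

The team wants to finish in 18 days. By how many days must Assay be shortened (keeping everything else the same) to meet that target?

1

Current finish: 19 days; target: 18.
Assay is on every critical path, so each day cut from Assay cuts the finish by one (this holds down to a finish of 15).
Need 19 − 18 = 1 day off Assay → Assay becomes 6 days, finish becomes 18.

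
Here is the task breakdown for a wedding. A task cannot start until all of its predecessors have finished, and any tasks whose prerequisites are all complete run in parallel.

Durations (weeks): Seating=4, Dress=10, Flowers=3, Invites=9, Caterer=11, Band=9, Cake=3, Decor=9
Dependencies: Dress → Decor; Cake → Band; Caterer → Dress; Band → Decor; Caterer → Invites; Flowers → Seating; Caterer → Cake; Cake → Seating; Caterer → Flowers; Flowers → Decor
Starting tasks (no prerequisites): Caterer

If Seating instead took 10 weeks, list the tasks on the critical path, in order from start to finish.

Caterer, Cake, Band, Decor

Critical path before the change: Caterer→Cake→Band→Decor = 11+3+9+9 = 32 giving 32 weeks.
The longest path through Seating is only 18 weeks, so Seating has float 14.
The critical path is still Caterer→Cake→Band→Decor; finish is now 32 weeks.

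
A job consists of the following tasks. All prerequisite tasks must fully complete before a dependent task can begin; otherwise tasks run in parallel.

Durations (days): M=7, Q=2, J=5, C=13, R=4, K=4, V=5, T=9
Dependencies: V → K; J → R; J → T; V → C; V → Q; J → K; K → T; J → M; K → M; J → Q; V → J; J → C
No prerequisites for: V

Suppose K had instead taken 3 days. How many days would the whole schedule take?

23

Actual critical path: V→J→K→T = 5+5+4+9 = 23 ⇒ 23 days.
K lies on that path, so at 3 days the path becomes 22 days.
Now V→J→C = 5+5+13 = 23 is longest, so the finish becomes 23 days.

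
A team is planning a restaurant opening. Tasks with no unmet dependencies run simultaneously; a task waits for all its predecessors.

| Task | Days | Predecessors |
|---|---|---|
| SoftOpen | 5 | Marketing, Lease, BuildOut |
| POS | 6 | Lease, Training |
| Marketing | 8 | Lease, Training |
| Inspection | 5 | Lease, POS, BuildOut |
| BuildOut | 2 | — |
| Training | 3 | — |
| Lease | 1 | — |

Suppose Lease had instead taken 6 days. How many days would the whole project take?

The binding path is Training→Marketing→SoftOpen = 3+8+5 = 16; finish at 16 days.
Lease has 2 days of float (longest path through it is 14).
The binding chain switches to Lease→Marketing→SoftOpen = 6+8+5 = 19; finish 19 days.

19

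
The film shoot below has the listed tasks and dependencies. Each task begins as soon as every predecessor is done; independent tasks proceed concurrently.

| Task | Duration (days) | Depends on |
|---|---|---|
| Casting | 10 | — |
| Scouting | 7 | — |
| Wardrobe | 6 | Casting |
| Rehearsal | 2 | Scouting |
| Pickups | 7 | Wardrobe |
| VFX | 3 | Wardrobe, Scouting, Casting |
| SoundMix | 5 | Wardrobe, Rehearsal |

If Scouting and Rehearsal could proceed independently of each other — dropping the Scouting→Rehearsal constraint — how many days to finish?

23

Original critical path: Casting→Wardrobe→Pickups = 10+6+7 = 23 ⇒ 23 days.
Without Scouting→Rehearsal, Rehearsal's earliest start moves from 7 to 0.
The longest chain is now Casting→Wardrobe→Pickups = 10+6+7 = 23, so the film shoot takes 23 days.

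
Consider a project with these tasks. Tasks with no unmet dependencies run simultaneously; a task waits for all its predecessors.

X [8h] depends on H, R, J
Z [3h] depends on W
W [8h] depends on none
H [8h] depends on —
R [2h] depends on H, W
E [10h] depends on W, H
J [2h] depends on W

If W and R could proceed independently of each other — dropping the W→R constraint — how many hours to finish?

Before: longest chain W→E = 8+10 = 18, finish 18.
Dropping W→R doesn't change R's earliest start (8); another predecessor still binds.
New critical path: W→E = 8+10 = 18 ⇒ 18 hours.

18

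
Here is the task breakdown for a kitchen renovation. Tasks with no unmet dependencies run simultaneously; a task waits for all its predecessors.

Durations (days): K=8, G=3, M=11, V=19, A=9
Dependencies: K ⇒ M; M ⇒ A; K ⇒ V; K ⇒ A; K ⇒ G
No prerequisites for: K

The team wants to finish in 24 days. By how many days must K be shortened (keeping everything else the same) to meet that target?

Current finish: 28 days; target: 24.
K is on every critical path, so each day cut from K cuts the finish by one (this holds down to a finish of 21).
Need 28 − 24 = 4 days off K → K becomes 4 days, finish becomes 24.

4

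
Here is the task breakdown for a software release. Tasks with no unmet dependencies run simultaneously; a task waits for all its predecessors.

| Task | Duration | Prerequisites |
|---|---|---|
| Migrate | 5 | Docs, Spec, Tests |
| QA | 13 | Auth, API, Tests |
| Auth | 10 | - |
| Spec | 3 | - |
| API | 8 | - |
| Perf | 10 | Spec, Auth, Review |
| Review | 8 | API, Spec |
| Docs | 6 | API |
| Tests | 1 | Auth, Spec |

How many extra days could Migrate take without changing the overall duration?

API→Review→Perf = 8+8+10 = 26 sets the makespan at 26 days.
Migrate finishes as early as 19 and must finish by 26.
Slack of Migrate = 21 − 14 = 7 days.

7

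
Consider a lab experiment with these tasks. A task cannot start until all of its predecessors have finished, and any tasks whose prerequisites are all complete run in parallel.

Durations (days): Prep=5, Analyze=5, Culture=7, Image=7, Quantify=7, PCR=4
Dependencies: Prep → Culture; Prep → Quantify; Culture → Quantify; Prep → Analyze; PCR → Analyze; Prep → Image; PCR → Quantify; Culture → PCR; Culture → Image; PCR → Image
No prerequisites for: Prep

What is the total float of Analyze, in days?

2

The longest chain is Prep→Culture→PCR→Image = 5+7+4+7 = 23; overall finish 23 days.
Longest path through Analyze: 21 days (earliest finish 21, latest finish 23).
So Analyze can slip 23 − 21 = 2 days.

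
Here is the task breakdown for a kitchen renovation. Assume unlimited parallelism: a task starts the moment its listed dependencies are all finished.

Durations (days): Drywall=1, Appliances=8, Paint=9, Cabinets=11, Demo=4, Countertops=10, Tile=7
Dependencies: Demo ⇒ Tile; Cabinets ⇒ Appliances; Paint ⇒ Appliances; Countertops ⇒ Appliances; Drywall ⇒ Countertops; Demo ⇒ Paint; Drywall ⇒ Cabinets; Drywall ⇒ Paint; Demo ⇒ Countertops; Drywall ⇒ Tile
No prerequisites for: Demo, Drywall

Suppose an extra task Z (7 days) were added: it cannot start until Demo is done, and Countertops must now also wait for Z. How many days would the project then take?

Originally the project takes 22 days.
With Z inserted, Countertops now waits for max(Demo, Drywall, Z).
New critical path: Demo→Z→Countertops→Appliances = 4+7+10+8 = 29 ⇒ 29 days.

29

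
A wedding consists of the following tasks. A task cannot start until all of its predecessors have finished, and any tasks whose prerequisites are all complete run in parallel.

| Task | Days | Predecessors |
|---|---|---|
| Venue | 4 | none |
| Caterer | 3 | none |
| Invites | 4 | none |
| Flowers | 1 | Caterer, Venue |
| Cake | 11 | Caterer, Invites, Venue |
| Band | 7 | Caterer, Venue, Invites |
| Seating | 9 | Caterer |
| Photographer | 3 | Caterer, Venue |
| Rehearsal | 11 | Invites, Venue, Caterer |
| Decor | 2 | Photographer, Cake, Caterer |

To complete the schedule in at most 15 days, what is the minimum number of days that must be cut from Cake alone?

2

Current finish: 17 days; target: 15.
Cake is on every critical path, so each day cut from Cake cuts the finish by one (this holds down to a finish of 15).
Need 17 − 15 = 2 days off Cake → Cake becomes 9 days, finish becomes 15.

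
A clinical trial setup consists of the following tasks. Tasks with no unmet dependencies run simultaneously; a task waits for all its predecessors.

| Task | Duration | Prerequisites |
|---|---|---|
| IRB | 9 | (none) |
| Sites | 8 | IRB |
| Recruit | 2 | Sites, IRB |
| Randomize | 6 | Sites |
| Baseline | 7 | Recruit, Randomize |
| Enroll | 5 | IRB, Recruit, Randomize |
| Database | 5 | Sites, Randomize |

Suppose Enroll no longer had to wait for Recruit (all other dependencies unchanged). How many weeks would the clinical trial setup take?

With the dependency in place, IRB→Sites→Randomize→Baseline = 9+8+6+7 = 30 sets the finish at 30 weeks.
Dropping Recruit→Enroll doesn't change Enroll's earliest start (23); another predecessor still binds.
New critical path: IRB→Sites→Randomize→Baseline = 9+8+6+7 = 30 ⇒ 30 weeks.

30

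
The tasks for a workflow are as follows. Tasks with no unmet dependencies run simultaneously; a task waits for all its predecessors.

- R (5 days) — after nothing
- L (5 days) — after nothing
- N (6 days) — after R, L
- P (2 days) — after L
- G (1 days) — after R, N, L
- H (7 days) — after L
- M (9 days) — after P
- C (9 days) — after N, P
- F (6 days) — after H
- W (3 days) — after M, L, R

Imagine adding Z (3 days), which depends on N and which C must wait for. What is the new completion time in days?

Originally the plan takes 20 days.
With Z inserted, C now waits for max(N, P, Z).
New critical path: R→N→Z→C = 5+6+3+9 = 23 ⇒ 23 days.

23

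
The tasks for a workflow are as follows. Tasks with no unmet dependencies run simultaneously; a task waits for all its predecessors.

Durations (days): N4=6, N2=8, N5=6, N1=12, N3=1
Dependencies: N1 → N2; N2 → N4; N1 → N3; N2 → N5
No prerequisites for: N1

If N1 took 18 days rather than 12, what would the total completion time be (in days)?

Baseline: N1→N2→N4 = 12+8+6 = 26 → 26 days.
N1 is on the critical path; changing it to 18 makes that path 32 days.
The critical path is still N1→N2→N4; finish is now 32 days.

32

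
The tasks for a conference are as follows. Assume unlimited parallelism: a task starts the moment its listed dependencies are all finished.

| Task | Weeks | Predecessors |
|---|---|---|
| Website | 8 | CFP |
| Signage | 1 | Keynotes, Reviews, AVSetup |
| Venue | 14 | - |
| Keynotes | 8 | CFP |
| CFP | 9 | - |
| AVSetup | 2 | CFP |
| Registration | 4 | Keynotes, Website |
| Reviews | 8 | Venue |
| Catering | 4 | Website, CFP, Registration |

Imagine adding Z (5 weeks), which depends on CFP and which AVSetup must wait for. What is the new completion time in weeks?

25

Originally the schedule takes 25 weeks.
With Z inserted, AVSetup now waits for max(CFP, Z).
New critical path: CFP→Keynotes→Registration→Catering = 9+8+4+4 = 25 ⇒ 25 weeks.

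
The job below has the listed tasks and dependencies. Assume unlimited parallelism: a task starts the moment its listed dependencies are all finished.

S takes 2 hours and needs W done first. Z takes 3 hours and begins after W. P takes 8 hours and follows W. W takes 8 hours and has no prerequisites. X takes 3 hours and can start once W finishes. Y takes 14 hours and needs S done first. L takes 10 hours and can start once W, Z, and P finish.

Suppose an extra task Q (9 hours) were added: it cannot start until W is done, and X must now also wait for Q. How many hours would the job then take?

26

Originally the job takes 26 hours.
With Q inserted, X now waits for max(W, Q).
New critical path: W→P→L = 8+8+10 = 26 ⇒ 26 hours.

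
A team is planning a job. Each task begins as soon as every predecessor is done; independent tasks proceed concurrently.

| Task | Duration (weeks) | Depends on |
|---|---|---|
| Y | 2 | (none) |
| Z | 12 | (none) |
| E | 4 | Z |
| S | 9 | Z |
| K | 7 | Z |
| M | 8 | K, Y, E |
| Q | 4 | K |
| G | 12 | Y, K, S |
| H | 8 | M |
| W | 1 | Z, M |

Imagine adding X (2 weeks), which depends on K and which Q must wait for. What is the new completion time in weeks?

35

Originally the schedule takes 35 weeks.
With X inserted, Q now waits for max(K, X).
New critical path: Z→K→M→H = 12+7+8+8 = 35 ⇒ 35 weeks.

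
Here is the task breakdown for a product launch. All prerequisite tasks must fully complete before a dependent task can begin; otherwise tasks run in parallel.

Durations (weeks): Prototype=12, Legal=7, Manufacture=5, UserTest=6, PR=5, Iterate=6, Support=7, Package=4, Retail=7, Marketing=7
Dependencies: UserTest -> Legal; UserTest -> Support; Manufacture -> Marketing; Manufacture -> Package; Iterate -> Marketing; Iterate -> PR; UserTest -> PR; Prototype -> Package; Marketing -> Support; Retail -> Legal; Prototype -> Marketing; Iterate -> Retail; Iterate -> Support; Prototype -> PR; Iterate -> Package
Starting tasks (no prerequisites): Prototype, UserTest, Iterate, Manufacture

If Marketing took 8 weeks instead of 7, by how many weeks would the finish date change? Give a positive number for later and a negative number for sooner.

As given, the longest chain is Prototype→Marketing→Support = 12+7+7 = 26, so the finish is 26 weeks.
Since Marketing is critical, the +1 change carries straight to that chain (now 27 weeks).
The critical path is still Prototype→Marketing→Support; finish is now 27 weeks.
Change in finish: 27 − 26 = +1 weeks.

1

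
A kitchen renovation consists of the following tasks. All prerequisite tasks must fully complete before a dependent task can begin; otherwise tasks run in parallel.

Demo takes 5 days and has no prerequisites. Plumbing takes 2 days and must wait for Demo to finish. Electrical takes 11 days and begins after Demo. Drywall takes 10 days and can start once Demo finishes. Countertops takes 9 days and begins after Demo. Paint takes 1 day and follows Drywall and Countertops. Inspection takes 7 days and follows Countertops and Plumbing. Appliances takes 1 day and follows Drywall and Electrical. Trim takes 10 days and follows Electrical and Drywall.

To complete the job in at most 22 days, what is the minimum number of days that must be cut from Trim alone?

4

Current finish: 26 days; target: 22.
Trim is on every critical path, so each day cut from Trim cuts the finish by one (this holds down to a finish of 21).
Need 26 − 22 = 4 days off Trim → Trim becomes 6 days, finish becomes 22.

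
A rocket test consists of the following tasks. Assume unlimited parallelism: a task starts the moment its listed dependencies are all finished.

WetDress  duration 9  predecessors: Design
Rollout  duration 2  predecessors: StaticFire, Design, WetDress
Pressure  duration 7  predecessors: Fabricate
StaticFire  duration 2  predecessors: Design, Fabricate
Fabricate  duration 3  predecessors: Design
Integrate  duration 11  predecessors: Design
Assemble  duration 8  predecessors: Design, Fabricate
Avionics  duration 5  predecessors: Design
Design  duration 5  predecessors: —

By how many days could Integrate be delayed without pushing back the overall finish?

Critical path: Design→Fabricate→Assemble = 5+3+8 = 16, so the finish is 16 days.
Integrate finishes as early as 16 and must finish by 16.
Slack of Integrate = 5 − 5 = 0 days.

0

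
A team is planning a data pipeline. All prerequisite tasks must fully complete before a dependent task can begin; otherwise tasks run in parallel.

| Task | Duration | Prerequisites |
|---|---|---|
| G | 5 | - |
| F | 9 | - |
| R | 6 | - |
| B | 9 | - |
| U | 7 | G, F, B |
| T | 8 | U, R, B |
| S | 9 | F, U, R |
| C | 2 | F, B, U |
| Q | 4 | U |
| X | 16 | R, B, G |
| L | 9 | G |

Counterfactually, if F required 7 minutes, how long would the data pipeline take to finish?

25

Actual critical path: F→U→S = 9+7+9 = 25 ⇒ 25 minutes.
F lies on that path, so at 7 minutes the path becomes 23 minutes.
New critical path: B→U→S = 9+7+9 = 25 ⇒ 25 minutes.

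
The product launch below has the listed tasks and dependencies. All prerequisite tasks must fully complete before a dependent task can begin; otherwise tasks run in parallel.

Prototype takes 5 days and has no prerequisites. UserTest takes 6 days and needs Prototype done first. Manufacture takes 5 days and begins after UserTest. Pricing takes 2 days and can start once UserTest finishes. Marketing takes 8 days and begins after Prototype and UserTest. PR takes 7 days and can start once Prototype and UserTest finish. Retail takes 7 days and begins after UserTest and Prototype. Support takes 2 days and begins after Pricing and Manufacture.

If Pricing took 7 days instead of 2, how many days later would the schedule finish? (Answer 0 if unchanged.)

The binding path is Prototype→UserTest→Marketing = 5+6+8 = 19; finish at 19 days.
The longest path through Pricing is only 15 days, so Pricing has float 4.
Now Prototype→UserTest→Pricing→Support = 5+6+7+2 = 20 is longest, so the finish becomes 20 days.
Change in finish: 20 − 19 = +1 days.

1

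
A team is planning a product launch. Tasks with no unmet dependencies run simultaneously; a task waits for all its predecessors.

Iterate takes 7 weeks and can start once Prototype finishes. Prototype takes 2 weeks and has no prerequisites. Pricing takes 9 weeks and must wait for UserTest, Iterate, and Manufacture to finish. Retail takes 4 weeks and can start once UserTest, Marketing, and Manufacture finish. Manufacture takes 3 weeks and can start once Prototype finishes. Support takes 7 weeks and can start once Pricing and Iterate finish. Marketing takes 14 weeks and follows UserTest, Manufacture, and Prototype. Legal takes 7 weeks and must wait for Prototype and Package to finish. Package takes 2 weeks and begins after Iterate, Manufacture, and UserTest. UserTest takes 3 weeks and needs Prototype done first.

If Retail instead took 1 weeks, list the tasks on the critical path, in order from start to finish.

Prototype, Iterate, Pricing, Support

Critical path before the change: Prototype→Iterate→Pricing→Support = 2+7+9+7 = 25 giving 25 weeks.
The longest path through Retail is only 23 weeks, so Retail has float 2.
That remains the longest chain; total 25 weeks.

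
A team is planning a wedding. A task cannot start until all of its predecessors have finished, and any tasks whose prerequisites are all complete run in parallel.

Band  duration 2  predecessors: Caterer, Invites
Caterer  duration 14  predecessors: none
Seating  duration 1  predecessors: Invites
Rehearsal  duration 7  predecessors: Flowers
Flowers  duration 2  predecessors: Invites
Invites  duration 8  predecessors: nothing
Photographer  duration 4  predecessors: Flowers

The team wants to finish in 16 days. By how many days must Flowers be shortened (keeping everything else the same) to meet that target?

1

Current finish: 17 days; target: 16.
Flowers is on every critical path, so each day cut from Flowers cuts the finish by one (this holds down to a finish of 16).
Need 17 − 16 = 1 day off Flowers → Flowers becomes 1 day, finish becomes 16.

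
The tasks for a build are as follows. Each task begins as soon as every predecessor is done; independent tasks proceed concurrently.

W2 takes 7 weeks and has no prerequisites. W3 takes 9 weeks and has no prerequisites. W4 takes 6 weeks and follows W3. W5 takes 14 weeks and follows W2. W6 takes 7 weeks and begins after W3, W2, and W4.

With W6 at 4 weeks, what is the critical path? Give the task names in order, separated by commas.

W2, W5

Baseline: W3→W4→W6 = 9+6+7 = 22 → 22 weeks.
W6 is on the critical path; changing it to 4 makes that path 19 weeks.
New critical path: W2→W5 = 7+14 = 21 ⇒ 21 weeks.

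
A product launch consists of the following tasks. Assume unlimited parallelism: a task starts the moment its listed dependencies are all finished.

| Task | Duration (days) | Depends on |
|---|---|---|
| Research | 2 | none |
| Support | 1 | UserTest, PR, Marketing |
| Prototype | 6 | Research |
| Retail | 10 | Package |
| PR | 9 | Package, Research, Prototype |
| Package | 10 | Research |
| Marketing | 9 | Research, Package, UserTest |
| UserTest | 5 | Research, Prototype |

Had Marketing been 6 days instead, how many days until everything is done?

22

The binding path is Research→Prototype→UserTest→Marketing→Support = 2+6+5+9+1 = 23; finish at 23 days.
Marketing is on the critical path; changing it to 6 makes that path 20 days.
New critical path: Research→Package→PR→Support = 2+10+9+1 = 22 ⇒ 22 days.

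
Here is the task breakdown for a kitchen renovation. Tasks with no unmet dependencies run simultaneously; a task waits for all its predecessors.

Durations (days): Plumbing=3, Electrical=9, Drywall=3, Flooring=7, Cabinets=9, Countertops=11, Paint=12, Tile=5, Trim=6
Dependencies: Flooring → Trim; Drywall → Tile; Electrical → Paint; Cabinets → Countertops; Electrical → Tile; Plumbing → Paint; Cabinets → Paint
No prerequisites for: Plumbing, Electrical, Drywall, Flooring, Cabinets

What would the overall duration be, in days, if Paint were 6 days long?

20

As given, the longest chain is Electrical→Paint = 9+12 = 21, so the finish is 21 days.
Since Paint is critical, the -6 change carries straight to that chain (now 15 days).
New critical path: Cabinets→Countertops = 9+11 = 20 ⇒ 20 days.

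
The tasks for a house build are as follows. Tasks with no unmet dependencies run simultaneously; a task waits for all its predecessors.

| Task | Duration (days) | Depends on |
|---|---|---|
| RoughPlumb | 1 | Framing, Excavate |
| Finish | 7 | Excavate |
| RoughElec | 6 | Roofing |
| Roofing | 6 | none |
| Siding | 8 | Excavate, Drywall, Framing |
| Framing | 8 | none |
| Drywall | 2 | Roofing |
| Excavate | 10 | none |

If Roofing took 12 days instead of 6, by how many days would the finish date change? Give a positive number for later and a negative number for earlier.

Critical path before the change: Excavate→Siding = 10+8 = 18 giving 18 days.
Roofing is off the critical path — its longest chain is 16 days, giving 2 of slack.
The binding chain switches to Roofing→Drywall→Siding = 12+2+8 = 22; finish 22 days.
Change in finish: 22 − 18 = +4 days.

4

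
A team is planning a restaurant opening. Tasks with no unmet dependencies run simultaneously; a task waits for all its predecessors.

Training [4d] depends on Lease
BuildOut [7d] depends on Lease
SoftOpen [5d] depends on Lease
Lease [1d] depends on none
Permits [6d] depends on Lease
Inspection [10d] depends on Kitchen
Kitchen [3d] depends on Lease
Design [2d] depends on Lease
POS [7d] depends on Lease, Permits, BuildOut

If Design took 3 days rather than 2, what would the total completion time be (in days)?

The binding path is Lease→BuildOut→POS = 1+7+7 = 15; finish at 15 days.
Design is off the critical path — its longest chain is 3 days, giving 12 of slack.
The critical path is still Lease→BuildOut→POS; finish is now 15 days.

15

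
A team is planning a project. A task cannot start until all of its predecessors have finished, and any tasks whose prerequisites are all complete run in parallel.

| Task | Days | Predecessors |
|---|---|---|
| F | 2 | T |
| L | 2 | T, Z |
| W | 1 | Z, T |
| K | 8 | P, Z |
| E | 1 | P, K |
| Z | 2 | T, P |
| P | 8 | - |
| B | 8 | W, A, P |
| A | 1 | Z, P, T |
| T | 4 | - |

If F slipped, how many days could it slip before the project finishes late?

13

P→Z→K→E = 8+2+8+1 = 19 sets the makespan at 19 days.
The longest chain containing F totals 6 days.
Slack of F = 17 − 4 = 13 days.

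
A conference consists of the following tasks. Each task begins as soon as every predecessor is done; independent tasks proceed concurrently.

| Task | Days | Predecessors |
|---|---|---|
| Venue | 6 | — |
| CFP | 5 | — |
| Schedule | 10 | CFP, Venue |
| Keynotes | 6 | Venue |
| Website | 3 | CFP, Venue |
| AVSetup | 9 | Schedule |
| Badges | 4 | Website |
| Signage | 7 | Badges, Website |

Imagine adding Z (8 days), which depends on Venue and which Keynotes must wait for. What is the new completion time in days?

25

Originally the schedule takes 25 days.
With Z inserted, Keynotes now waits for max(Venue, Z).
New critical path: Venue→Schedule→AVSetup = 6+10+9 = 25 ⇒ 25 days.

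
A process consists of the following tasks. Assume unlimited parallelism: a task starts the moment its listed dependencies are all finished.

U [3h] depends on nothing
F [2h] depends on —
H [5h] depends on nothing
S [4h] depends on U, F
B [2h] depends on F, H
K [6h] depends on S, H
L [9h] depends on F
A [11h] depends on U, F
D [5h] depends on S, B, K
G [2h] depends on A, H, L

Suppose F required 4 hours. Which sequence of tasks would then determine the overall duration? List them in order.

F, S, K, D

Critical path before the change: U→S→K→D = 3+4+6+5 = 18 giving 18 hours.
F has 1 hour of float (longest path through it is 17).
Now F→S→K→D = 4+4+6+5 = 19 is longest, so the finish becomes 19 hours.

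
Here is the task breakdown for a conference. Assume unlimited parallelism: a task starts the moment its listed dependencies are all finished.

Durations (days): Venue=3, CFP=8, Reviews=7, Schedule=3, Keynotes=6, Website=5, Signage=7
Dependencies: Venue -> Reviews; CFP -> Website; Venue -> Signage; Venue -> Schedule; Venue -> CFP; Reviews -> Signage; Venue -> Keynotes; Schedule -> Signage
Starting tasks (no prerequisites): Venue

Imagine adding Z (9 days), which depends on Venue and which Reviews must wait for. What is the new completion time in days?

Originally the plan takes 17 days.
With Z inserted, Reviews now waits for max(Venue, Z).
New critical path: Venue→Z→Reviews→Signage = 3+9+7+7 = 26 ⇒ 26 days.

26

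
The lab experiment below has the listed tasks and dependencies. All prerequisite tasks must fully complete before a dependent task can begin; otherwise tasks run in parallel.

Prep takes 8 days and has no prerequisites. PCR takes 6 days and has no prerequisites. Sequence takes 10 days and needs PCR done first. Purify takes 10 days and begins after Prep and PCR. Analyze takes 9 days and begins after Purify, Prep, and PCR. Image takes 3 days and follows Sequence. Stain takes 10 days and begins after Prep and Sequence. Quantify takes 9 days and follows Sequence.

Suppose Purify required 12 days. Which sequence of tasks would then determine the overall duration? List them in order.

The binding path is Prep→Purify→Analyze = 8+10+9 = 27; finish at 27 days.
Purify is on the critical path; changing it to 12 makes that path 29 days.
No other chain overtakes it, so the finish is 29 days.

Prep, Purify, Analyze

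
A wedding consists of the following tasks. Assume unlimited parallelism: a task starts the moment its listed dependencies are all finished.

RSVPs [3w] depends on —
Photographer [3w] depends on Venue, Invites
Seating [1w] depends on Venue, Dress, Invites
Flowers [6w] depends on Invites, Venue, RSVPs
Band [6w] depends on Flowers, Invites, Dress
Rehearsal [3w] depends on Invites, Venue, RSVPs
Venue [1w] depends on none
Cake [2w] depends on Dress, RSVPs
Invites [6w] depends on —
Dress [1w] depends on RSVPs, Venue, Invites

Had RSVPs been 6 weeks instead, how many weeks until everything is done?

18

Baseline: Invites→Flowers→Band = 6+6+6 = 18 → 18 weeks.
RSVPs is off the critical path — its longest chain is 15 weeks, giving 3 of slack.
The critical path is still Invites→Flowers→Band; finish is now 18 weeks.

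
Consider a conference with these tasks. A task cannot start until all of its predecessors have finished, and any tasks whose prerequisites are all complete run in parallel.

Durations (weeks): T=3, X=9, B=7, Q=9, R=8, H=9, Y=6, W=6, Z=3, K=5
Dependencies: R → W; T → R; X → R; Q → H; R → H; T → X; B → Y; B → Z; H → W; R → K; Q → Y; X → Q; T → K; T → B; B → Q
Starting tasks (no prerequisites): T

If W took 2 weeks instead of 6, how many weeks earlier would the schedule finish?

4

As given, the longest chain is T→X→Q→H→W = 3+9+9+9+6 = 36, so the finish is 36 weeks.
W lies on that path, so at 2 weeks the path becomes 32 weeks.
That remains the longest chain; total 32 weeks.
Change in finish: 32 − 36 = -4 weeks.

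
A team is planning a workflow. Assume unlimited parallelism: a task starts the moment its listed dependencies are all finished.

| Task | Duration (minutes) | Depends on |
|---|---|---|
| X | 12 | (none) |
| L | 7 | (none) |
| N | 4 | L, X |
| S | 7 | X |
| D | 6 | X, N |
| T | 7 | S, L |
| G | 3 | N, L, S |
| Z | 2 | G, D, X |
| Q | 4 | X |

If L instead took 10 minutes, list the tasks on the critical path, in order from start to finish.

The binding path is X→S→T = 12+7+7 = 26; finish at 26 minutes.
L has 7 minutes of float (longest path through it is 19).
That remains the longest chain; total 26 minutes.

X, S, T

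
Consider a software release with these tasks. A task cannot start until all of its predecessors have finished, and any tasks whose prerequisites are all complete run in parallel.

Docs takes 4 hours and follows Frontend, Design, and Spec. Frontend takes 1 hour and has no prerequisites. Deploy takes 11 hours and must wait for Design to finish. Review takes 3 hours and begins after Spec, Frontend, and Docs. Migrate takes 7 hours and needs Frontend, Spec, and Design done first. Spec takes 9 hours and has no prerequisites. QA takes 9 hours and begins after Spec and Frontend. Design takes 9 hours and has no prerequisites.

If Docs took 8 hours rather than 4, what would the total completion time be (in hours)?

20

Actual critical path: Design→Deploy = 9+11 = 20 ⇒ 20 hours.
Docs has 4 hours of float (longest path through it is 16).
Now Spec→Docs→Review = 9+8+3 = 20 is longest, so the finish becomes 20 hours.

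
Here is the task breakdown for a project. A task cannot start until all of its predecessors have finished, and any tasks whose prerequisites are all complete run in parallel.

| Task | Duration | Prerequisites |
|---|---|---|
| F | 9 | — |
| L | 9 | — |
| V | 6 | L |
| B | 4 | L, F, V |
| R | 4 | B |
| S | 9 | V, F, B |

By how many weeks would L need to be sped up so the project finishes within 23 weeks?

Current finish: 28 weeks; target: 23.
L is on every critical path, so each week cut from L cuts the finish by one (this holds down to a finish of 22).
Need 28 − 23 = 5 weeks off L → L becomes 4 weeks, finish becomes 23.

5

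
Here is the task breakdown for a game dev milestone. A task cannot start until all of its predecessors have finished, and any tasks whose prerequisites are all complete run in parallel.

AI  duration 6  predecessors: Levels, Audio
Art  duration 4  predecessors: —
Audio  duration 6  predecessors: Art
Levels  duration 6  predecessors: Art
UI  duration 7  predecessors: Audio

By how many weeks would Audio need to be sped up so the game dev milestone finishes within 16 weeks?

Current finish: 17 weeks; target: 16.
Audio is on every critical path, so each week cut from Audio cuts the finish by one (this holds down to a finish of 16).
Need 17 − 16 = 1 week off Audio → Audio becomes 5 weeks, finish becomes 16.

1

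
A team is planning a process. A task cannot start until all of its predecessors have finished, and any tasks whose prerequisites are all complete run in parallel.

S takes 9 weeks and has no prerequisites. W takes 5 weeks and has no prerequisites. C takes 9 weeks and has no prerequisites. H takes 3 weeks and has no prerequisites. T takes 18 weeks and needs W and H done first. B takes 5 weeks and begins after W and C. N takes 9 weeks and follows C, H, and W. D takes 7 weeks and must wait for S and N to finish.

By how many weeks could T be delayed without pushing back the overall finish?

The longest chain is C→N→D = 9+9+7 = 25; overall finish 25 weeks.
The longest chain containing T totals 23 weeks.
Slack of T = 7 − 5 = 2 weeks.

2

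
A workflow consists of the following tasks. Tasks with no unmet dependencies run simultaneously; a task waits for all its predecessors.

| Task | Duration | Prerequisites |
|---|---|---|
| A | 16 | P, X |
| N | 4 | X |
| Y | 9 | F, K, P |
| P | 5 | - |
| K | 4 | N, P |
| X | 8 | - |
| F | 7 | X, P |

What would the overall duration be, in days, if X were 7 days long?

The binding path is X→N→K→Y = 8+4+4+9 = 25; finish at 25 days.
X is on the critical path; changing it to 7 makes that path 24 days.
That remains the longest chain; total 24 days.

24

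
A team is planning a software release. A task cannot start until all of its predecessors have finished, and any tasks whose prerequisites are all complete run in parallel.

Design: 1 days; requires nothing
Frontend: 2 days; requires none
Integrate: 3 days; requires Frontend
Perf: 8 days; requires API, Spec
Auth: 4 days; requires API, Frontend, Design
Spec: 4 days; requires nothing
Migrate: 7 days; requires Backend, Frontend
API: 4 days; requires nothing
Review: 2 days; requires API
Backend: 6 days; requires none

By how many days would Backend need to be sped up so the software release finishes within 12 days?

Current finish: 13 days; target: 12.
Backend is on every critical path, so each day cut from Backend cuts the finish by one (this holds down to a finish of 12).
Need 13 − 12 = 1 day off Backend → Backend becomes 5 days, finish becomes 12.

1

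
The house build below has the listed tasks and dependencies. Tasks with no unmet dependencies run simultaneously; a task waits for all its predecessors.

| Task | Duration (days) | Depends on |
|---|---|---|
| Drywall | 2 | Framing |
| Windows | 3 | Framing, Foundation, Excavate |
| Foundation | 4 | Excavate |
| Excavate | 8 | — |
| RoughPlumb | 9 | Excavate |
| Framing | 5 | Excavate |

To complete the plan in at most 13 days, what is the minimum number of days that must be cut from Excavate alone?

Current finish: 17 days; target: 13.
Excavate is on every critical path, so each day cut from Excavate cuts the finish by one (this holds down to a finish of 10).
Need 17 − 13 = 4 days off Excavate → Excavate becomes 4 days, finish becomes 13.

4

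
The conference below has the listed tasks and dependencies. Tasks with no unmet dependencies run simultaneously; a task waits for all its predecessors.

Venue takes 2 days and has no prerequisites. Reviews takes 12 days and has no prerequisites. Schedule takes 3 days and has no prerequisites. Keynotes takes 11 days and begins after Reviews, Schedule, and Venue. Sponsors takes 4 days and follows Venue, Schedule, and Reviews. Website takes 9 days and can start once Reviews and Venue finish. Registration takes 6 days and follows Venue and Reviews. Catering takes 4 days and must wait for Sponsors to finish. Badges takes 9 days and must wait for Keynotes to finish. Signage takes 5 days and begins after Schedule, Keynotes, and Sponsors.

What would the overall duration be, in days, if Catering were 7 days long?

32

As given, the longest chain is Reviews→Keynotes→Badges = 12+11+9 = 32, so the finish is 32 days.
The longest path through Catering is only 20 days, so Catering has float 12.
The critical path is still Reviews→Keynotes→Badges; finish is now 32 days.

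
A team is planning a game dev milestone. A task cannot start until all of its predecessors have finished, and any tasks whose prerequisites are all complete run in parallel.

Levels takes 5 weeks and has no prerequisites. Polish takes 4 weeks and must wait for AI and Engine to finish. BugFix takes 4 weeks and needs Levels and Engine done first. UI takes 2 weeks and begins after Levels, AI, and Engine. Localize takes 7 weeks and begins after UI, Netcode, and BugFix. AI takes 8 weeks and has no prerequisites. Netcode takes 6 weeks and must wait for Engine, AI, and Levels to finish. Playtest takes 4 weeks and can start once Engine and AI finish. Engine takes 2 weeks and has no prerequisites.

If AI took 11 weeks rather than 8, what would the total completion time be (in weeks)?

The binding path is AI→Netcode→Localize = 8+6+7 = 21; finish at 21 weeks.
Since AI is critical, the +3 change carries straight to that chain (now 24 weeks).
No other chain overtakes it, so the finish is 24 weeks.

24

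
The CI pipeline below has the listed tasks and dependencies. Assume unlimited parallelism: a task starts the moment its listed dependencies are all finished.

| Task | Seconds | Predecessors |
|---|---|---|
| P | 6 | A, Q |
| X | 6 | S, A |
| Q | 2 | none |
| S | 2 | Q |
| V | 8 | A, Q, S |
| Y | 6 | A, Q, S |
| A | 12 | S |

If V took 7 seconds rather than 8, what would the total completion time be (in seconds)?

23

The binding path is Q→S→A→V = 2+2+12+8 = 24; finish at 24 seconds.
V is on the critical path; changing it to 7 makes that path 23 seconds.
That remains the longest chain; total 23 seconds.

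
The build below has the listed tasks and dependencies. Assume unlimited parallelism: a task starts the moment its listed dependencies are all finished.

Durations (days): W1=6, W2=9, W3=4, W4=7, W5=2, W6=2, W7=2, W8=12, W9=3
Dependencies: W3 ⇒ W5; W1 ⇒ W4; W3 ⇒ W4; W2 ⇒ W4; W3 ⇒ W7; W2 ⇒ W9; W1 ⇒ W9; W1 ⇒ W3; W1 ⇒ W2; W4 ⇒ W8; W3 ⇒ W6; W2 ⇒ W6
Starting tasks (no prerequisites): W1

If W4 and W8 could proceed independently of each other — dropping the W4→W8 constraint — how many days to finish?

Before: longest chain W1→W2→W4→W8 = 6+9+7+12 = 34, finish 34.
Without W4→W8, W8's earliest start moves from 22 to 0.
After: W1→W2→W4 = 6+9+7 = 22 → 22 days.

22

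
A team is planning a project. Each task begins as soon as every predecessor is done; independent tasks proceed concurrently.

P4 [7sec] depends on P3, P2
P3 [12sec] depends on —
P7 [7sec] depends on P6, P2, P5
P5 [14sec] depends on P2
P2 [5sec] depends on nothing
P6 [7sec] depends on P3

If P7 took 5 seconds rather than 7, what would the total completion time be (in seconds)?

The binding path is P2→P5→P7 = 5+14+7 = 26; finish at 26 seconds.
P7 is on the critical path; changing it to 5 makes that path 24 seconds.
The critical path is still P2→P5→P7; finish is now 24 seconds.

24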